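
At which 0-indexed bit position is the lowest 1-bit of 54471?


0b1101010011000111. Lowest set bit at position 0

0


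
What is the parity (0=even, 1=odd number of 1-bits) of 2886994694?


0b10101100000101000000101100000110 has 11 ones => parity 1

1


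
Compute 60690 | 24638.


0b1110110100010010 | 0b110000000111110 = 0b1110110100111110 = 60734

60734


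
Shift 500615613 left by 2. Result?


0b11101110101101100100110111101 << 2 = 0b1110111010110110010011011110100 = 2002462452

2002462452


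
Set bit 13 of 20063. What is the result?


20063 | (1 << 13) = 20063 | 8192 = 28255

28255


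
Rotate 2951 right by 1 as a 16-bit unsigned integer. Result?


Rotate 0b101110000111 right by 1 (16-bit) = 0b1000010111000011 = 34243

34243


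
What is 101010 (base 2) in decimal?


101010 in decimal = 42

42


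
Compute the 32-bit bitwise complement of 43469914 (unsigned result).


~0b10100101110100110001011010 = 0b11111101011010001011001110100101 = 4251497381 (32-bit unsigned)

4251497381


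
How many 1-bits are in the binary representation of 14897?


0b11101000110001 has 7 set bits

7


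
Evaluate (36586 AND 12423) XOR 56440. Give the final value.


Step 1: 36586 & 12423 = 130
Step 2: 130 ^ 56440 = 56570

56570


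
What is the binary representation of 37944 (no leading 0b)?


37944 = 1001010000111000 in binary

1001010000111000


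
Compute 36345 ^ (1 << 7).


36345 ^ (1 << 7) = 36345 ^ 128 = 36217

36217


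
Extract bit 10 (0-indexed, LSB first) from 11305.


0b10110000101001, position 10 = 1

1


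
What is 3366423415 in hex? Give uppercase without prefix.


3366423415 = C8A78B77 hex

C8A78B77


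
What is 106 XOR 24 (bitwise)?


0b1101010 ^ 0b11000 = 0b1110010 = 114

114


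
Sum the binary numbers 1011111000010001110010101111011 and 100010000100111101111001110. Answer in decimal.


1011111000010001110010101111011 + 100010000100111101111001110 = 1100011010010110110000101001001 = 1665884489

1665884489


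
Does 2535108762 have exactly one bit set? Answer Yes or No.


0b10010111000110101011000010011010. Multiple bits set => No

No


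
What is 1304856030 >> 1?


0b1001101110001101000010111011110 >> 1 = 0b100110111000110100001011101111 = 652428015

652428015


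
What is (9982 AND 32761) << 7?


Step 1: 9982 & 32761 = 9976
Step 2: 9976 << 7 = 1276928

1276928


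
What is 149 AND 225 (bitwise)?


0b10010101 & 0b11100001 = 0b10000001 = 129

129


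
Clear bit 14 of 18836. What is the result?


18836 & ~(1 << 14) = 2452

2452


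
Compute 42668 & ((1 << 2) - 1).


42668 & 3 = 0

0


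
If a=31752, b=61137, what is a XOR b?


31752 ^ 61137 = 37593

37593


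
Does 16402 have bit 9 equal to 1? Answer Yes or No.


0b100000000010010, bit 9 = 0. No

No


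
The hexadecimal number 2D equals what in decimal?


2D hex = 45 decimal

45


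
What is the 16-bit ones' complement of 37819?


37819 ^ 65535 = 27716

27716


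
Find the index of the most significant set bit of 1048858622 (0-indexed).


0b111110100001000100111111111110. Highest set bit at position 29

29


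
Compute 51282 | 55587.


0b1100100001010010 | 0b1101100100100011 = 0b1101100101110011 = 55667

55667


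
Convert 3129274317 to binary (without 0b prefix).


3129274317 = 10111010100001001110111111001101 in binary

10111010100001001110111111001101


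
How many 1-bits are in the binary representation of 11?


0b1011 has 3 set bits

3


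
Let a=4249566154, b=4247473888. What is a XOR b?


4249566154 ^ 4247473888 = 6321450

6321450


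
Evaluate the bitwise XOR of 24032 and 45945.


0b101110111100000 ^ 0b1011001101111001 = 0b1110111010011001 = 61081

61081


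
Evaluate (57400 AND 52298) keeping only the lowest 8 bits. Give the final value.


Step 1: 57400 & 52298 = 49160
Step 2: 49160 & 255 = 8

8


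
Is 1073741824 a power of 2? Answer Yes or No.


0b1000000000000000000000000000000. Only one bit set => Yes

Yes


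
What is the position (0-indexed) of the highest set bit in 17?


0b10001. Highest set bit at position 4

4


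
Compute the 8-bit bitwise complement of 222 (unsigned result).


~0b11011110 = 0b100001 = 33 (8-bit unsigned)

33


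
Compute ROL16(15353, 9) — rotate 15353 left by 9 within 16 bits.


Rotate 0b11101111111001 left by 9 (16-bit) = 0b1111001001110111 = 62071

62071


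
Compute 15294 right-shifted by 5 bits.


0b11101110111110 >> 5 = 0b111011101 = 477

477


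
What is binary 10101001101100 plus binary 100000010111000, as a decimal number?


10101001101100 + 100000010111000 = 110101100100100 = 27428

27428


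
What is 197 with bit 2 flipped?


197 ^ (1 << 2) = 197 ^ 4 = 193

193


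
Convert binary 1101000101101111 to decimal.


1101000101101111 in decimal = 53615

53615


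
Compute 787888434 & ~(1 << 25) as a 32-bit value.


787888434 & ~(1 << 25) = 754334002

754334002


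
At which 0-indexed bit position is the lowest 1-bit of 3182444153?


0b10111101101100000011111001111001. Lowest set bit at position 0

0


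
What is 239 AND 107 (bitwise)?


0b11101111 & 0b1101011 = 0b1101011 = 107

107


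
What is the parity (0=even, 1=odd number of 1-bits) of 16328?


0b11111111001000 has 9 ones => parity 1

1


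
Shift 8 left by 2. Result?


0b1000 << 2 = 0b100000 = 32

32


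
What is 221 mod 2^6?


221 & 63 = 29

29


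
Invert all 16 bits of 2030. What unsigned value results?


2030 ^ 65535 = 63505

63505


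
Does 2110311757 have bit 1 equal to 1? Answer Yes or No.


0b1111101110010001100110101001101, bit 1 = 0. No

No


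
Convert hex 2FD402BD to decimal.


2FD402BD hex = 802423485 decimal

802423485


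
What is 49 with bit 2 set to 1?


49 | (1 << 2) = 49 | 4 = 53

53


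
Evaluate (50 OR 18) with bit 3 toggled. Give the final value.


Step 1: 50 | 18 = 50
Step 2: 50 ^ (1 << 3) = 50 ^ 8 = 58

58


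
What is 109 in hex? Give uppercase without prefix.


109 = 6D hex

6D


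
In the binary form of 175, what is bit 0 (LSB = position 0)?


0b10101111, position 0 = 1

1


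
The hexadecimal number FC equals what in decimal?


FC hex = 252 decimal

252


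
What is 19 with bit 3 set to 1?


19 | (1 << 3) = 19 | 8 = 27

27


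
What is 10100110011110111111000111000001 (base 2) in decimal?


10100110011110111111000111000001 in decimal = 2793140673

2793140673


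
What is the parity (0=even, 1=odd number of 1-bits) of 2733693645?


0b10100010111100001101101011001101 has 17 ones => parity 1

1


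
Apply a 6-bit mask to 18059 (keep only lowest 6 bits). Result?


18059 & 63 = 11

11


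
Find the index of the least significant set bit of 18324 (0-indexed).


0b100011110010100. Lowest set bit at position 2

2


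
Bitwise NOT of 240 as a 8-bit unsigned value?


~0b11110000 = 0b1111 = 15 (8-bit unsigned)

15


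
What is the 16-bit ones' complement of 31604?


31604 ^ 65535 = 33931

33931


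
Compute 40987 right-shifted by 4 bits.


0b1010000000011011 >> 4 = 0b101000000001 = 2561

2561


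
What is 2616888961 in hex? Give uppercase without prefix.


2616888961 = 9BFA8E81 hex

9BFA8E81


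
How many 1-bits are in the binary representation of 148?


0b10010100 has 3 set bits

3


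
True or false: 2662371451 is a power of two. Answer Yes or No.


0b10011110101100001001000001111011. Multiple bits set => No

No


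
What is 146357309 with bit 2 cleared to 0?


146357309 & ~(1 << 2) = 146357305

146357305


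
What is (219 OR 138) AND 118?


Step 1: 219 | 138 = 219
Step 2: 219 & 118 = 82

82


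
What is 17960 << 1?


0b100011000101000 << 1 = 0b1000110001010000 = 35920

35920


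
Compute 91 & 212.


0b1011011 & 0b11010100 = 0b1010000 = 80

80


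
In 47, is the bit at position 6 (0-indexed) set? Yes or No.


0b101111, bit 6 = 0. No

No


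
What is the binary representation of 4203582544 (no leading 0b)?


4203582544 = 11111010100011011001010001010000 in binary

11111010100011011001010001010000


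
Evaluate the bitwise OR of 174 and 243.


0b10101110 | 0b11110011 = 0b11111111 = 255

255


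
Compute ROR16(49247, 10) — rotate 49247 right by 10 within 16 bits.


Rotate 0b1100000001011111 right by 10 (16-bit) = 0b1011111110000 = 6128

6128


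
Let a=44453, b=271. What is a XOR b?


44453 ^ 271 = 44202

44202


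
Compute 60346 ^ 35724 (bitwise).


0b1110101110111010 ^ 0b1000101110001100 = 0b110000000110110 = 24630

24630


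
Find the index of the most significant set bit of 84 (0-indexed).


0b1010100. Highest set bit at position 6

6


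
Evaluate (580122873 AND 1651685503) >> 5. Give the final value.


Step 1: 580122873 & 1651685503 = 571652217
Step 2: 571652217 >> 5 = 17864131

17864131


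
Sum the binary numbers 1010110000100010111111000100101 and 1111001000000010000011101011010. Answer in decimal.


1010110000100010111111000100101 + 1111001000000010000011101011010 = 11001111000100101000010101111111 = 3474097535

3474097535


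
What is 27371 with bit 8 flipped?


27371 ^ (1 << 8) = 27371 ^ 256 = 27627

27627


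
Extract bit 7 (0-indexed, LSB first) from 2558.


0b100111111110, position 7 = 1

1


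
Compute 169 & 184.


0b10101001 & 0b10111000 = 0b10101000 = 168

168


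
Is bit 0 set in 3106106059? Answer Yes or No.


0b10111001001000110110101011001011, bit 0 = 1. Yes

Yes


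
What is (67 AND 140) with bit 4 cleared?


Step 1: 67 & 140 = 0
Step 2: 0 & ~(1 << 4) = 0

0


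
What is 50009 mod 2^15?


50009 & 32767 = 17241

17241


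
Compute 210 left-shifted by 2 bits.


0b11010010 << 2 = 0b1101001000 = 840

840


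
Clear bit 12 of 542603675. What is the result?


542603675 & ~(1 << 12) = 542599579

542599579


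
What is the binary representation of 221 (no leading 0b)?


221 = 11011101 in binary

11011101


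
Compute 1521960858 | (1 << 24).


1521960858 | (1 << 24) = 1521960858 | 16777216 = 1538738074

1538738074


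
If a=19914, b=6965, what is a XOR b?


19914 ^ 6965 = 22271

22271


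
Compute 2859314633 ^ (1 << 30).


2859314633 ^ (1 << 30) = 2859314633 ^ 1073741824 = 3933056457

3933056457


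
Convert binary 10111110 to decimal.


10111110 in decimal = 190

190


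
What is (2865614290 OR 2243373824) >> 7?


Step 1: 2865614290 | 2243373824 = 2952785874
Step 2: 2952785874 >> 7 = 23068639

23068639


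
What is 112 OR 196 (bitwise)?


0b1110000 | 0b11000100 = 0b11110100 = 244

244


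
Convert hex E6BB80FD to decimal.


E6BB80FD hex = 3871047933 decimal

3871047933


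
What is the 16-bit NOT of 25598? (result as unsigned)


~0b110001111111110 = 0b1001110000000001 = 39937 (16-bit unsigned)

39937


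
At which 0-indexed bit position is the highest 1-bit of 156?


0b10011100. Highest set bit at position 7

7


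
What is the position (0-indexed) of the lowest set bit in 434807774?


0b11001111010101010001111011110. Lowest set bit at position 1

1


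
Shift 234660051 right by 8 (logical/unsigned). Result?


0b1101111111001010000011010011 >> 8 = 0b11011111110010100000 = 916640

916640


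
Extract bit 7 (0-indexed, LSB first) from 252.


0b11111100, position 7 = 1

1


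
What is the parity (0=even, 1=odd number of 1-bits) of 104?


0b1101000 has 3 ones => parity 1

1


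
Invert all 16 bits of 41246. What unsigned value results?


41246 ^ 65535 = 24289

24289


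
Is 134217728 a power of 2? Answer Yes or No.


0b1000000000000000000000000000. Only one bit set => Yes

Yes


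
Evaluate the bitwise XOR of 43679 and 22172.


0b1010101010011111 ^ 0b101011010011100 = 0b1111110000000011 = 64515

64515


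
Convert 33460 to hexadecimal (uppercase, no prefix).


33460 = 82B4 hex

82B4


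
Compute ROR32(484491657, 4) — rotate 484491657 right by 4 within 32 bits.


Rotate 0b11100111000001100000110001001 right by 4 (32-bit) = 0b10010001110011100000110000011000 = 2446199832

2446199832


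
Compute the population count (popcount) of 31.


0b11111 has 5 set bits

5


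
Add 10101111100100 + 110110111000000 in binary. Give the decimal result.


10101111100100 + 110110111000000 = 1001100110100100 = 39332

39332


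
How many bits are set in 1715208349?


0b1100110001111000000000010011101 has 13 set bits

13


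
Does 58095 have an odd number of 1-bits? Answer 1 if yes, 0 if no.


0b1110001011101111 has 11 ones => parity 1

1


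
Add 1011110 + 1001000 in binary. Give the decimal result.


1011110 + 1001000 = 10100110 = 166

166


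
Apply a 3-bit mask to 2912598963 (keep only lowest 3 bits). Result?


2912598963 & 7 = 3

3


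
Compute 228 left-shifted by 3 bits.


0b11100100 << 3 = 0b11100100000 = 1824

1824


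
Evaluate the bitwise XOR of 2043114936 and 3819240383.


0b1111001110001110111010110111000 ^ 0b11100011101001001111101110111111 = 0b10011010011000111000111000000111 = 2590215687

2590215687


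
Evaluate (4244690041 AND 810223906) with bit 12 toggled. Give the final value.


Step 1: 4244690041 & 810223906 = 805306400
Step 2: 805306400 ^ (1 << 12) = 805306400 ^ 4096 = 805310496

805310496


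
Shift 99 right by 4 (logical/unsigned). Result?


0b1100011 >> 4 = 0b110 = 6

6


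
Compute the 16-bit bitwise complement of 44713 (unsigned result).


~0b1010111010101001 = 0b101000101010110 = 20822 (16-bit unsigned)

20822


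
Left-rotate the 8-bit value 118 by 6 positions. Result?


Rotate 0b1110110 left by 6 (8-bit) = 0b10011101 = 157

157


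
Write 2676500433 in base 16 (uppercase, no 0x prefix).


2676500433 = 9F8827D1 hex

9F8827D1


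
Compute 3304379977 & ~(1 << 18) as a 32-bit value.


3304379977 & ~(1 << 18) = 3304117833

3304117833


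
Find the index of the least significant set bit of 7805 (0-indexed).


0b1111001111101. Lowest set bit at position 0

0


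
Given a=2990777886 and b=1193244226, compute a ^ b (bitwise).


2990777886 ^ 1193244226 = 4116500572

4116500572


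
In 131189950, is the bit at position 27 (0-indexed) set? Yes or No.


0b111110100011100110010111110, bit 27 = 0. No

No


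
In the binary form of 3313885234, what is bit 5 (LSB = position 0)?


0b11000101100001011110000000110010, position 5 = 1

1


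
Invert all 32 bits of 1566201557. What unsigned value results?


1566201557 ^ 4294967295 = 2728765738

2728765738


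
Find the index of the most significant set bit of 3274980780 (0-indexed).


0b11000011001101000011110110101100. Highest set bit at position 31

31


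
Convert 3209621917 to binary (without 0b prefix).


3209621917 = 10111111010011101111000110011101 in binary

10111111010011101111000110011101


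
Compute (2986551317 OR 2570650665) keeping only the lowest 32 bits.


Step 1: 2986551317 | 2570650665 = 3141217341
Step 2: 3141217341 & 4294967295 = 3141217341

3141217341


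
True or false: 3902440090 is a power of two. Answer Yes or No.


0b11101000100110101000001010011010. Multiple bits set => No

No


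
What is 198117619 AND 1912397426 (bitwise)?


0b1011110011110000100011110011 & 0b1110001111111001101111001110010 = 0b1110011000000100001110010 = 30148722

30148722


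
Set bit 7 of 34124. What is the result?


34124 | (1 << 7) = 34124 | 128 = 34252

34252


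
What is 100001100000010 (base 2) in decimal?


100001100000010 in decimal = 17154

17154


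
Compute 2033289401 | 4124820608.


0b1111001001100011000100010111001 | 0b11110101110110111100010010000000 = 0b11111101111110111100110010111001 = 4261137593

4261137593


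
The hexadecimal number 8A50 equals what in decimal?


8A50 hex = 35408 decimal

35408


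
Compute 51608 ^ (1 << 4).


51608 ^ (1 << 4) = 51608 ^ 16 = 51592

51592


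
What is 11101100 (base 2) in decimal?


11101100 in decimal = 236

236


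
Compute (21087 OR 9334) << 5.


Step 1: 21087 | 9334 = 30335
Step 2: 30335 << 5 = 970720

970720


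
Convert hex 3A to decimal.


3A hex = 58 decimal

58


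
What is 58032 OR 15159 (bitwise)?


0b1110001010110000 | 0b11101100110111 = 0b1111101110110111 = 64439

64439


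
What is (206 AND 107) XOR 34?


Step 1: 206 & 107 = 74
Step 2: 74 ^ 34 = 104

104


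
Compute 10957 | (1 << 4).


10957 | (1 << 4) = 10957 | 16 = 10973

10973


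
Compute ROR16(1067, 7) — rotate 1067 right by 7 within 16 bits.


Rotate 0b10000101011 right by 7 (16-bit) = 0b101011000001000 = 22024

22024


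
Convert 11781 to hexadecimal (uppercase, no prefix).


11781 = 2E05 hex

2E05


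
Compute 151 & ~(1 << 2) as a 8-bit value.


151 & ~(1 << 2) = 147

147


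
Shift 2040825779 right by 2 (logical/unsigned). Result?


0b1111001101001001000011110110011 >> 2 = 0b11110011010010010000111101100 = 510206444

510206444


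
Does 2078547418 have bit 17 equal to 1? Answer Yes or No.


0b1111011111001000001110111011010, bit 17 = 0. No

No


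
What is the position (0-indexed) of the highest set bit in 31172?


0b111100111000100. Highest set bit at position 14

14


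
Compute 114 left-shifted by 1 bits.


0b1110010 << 1 = 0b11100100 = 228

228


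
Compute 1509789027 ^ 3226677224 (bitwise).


0b1011001111111011000110101100011 ^ 0b11000000010100110010111111101000 = 0b10011001101011101010001010001011 = 2578358923

2578358923


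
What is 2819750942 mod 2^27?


2819750942 & 134217727 = 1178654

1178654


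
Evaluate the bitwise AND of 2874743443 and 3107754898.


0b10101011010110010001101010010011 & 0b10111001001111001001001110010010 = 0b10101001000110000001001010010010 = 2836927122

2836927122


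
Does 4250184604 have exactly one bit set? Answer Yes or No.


0b11111101010101001010101110011100. Multiple bits set => No

No


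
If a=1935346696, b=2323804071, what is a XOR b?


1935346696 ^ 2323804071 = 4191773615

4191773615


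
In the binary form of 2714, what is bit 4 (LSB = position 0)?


0b101010011010, position 4 = 1

1


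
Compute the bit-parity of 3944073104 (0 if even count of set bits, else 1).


0b11101011000101011100011110010000 has 16 ones => parity 0

0


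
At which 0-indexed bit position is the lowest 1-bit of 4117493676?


0b11110101011010111111011110101100. Lowest set bit at position 2

2


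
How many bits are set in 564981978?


0b100001101011001111000011011010 has 15 set bits

15


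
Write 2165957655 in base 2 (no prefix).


2165957655 = 10000001000110011110010000010111 in binary

10000001000110011110010000010111


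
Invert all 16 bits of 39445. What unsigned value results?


39445 ^ 65535 = 26090

26090


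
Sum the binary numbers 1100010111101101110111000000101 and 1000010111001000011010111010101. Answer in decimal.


1100010111101101110111000000101 + 1000010111001000011010111010101 = 10100101110110110010001111011010 = 2782602202

2782602202


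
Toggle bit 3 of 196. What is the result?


196 ^ (1 << 3) = 196 ^ 8 = 204

204


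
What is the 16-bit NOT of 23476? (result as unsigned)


~0b101101110110100 = 0b1010010001001011 = 42059 (16-bit unsigned)

42059


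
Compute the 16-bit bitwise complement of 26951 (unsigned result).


~0b110100101000111 = 0b1001011010111000 = 38584 (16-bit unsigned)

38584


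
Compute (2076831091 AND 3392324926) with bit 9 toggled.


Step 1: 2076831091 & 3392324926 = 1241564466
Step 2: 1241564466 ^ (1 << 9) = 1241564466 ^ 512 = 1241564978

1241564978


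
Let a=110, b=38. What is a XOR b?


110 ^ 38 = 72

72


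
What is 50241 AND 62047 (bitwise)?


0b1100010001000001 & 0b1111001001011111 = 0b1100000001000001 = 49217

49217


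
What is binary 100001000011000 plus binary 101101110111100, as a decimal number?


100001000011000 + 101101110111100 = 1001110111010100 = 40404

40404


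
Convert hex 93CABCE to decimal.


93CABCE hex = 154971086 decimal

154971086


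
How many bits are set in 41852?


0b1010001101111100 has 9 set bits

9


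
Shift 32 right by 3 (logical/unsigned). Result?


0b100000 >> 3 = 0b100 = 4

4


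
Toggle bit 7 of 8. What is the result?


8 ^ (1 << 7) = 8 ^ 128 = 136

136


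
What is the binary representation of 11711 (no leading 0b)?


11711 = 10110110111111 in binary

10110110111111


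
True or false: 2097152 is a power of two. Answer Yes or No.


0b1000000000000000000000. Only one bit set => Yes

Yes


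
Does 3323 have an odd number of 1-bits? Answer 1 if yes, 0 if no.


0b110011111011 has 9 ones => parity 1

1


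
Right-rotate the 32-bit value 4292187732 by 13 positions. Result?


Rotate 0b11111111110101011001011001010100 right by 13 (32-bit) = 0b10110010101001111111111010101100 = 2997354156

2997354156


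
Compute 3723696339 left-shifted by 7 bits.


0b11011101111100110001100011010011 << 7 = 0b110111011111001100011000110100110000000 = 476633131392

476633131392


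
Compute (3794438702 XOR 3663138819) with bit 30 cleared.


Step 1: 3794438702 ^ 3663138819 = 947755565
Step 2: 947755565 & ~(1 << 30) = 947755565

947755565


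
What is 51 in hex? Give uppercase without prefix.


51 = 33 hex

33


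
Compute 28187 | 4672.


0b110111000011011 | 0b1001001000000 = 0b111111001011011 = 32347

32347


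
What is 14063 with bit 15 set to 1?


14063 | (1 << 15) = 14063 | 32768 = 46831

46831


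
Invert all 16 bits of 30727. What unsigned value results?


30727 ^ 65535 = 34808

34808


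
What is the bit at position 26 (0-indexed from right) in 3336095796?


0b11000110110110001100100000110100, position 26 = 1

1


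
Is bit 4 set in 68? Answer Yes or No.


0b1000100, bit 4 = 0. No

No


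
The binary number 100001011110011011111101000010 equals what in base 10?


100001011110011011111101000010 in decimal = 561626946

561626946


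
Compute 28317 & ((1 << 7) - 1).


28317 & 127 = 29

29


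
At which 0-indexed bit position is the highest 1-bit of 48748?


0b1011111001101100. Highest set bit at position 15

15


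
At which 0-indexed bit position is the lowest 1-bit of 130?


0b10000010. Lowest set bit at position 1

1


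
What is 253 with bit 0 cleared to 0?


253 & ~(1 << 0) = 252

252


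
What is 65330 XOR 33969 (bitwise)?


0b1111111100110010 ^ 0b1000010010110001 = 0b111101110000011 = 31619

31619


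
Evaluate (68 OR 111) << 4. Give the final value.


Step 1: 68 | 111 = 111
Step 2: 111 << 4 = 1776

1776


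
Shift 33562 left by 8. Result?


0b1000001100011010 << 8 = 0b100000110001101000000000 = 8591872

8591872


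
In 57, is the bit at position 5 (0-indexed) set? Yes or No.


0b111001, bit 5 = 1. Yes

Yes


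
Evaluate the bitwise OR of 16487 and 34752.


0b100000001100111 | 0b1000011111000000 = 0b1100011111100111 = 51175

51175


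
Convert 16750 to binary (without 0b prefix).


16750 = 100000101101110 in binary

100000101101110


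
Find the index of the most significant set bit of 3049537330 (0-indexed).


0b10110101110001000011111100110010. Highest set bit at position 31

31


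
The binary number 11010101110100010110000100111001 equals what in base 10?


11010101110100010110000100111001 in decimal = 3587268921

3587268921


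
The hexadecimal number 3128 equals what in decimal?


3128 hex = 12584 decimal

12584


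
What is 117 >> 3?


0b1110101 >> 3 = 0b1110 = 14

14


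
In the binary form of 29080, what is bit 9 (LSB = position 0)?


0b111000110011000, position 9 = 0

0


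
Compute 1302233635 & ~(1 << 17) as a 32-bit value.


1302233635 & ~(1 << 17) = 1302102563

1302102563


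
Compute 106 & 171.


0b1101010 & 0b10101011 = 0b101010 = 42

42


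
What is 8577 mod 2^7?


8577 & 127 = 1

1


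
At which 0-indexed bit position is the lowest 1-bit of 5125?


0b1010000000101. Lowest set bit at position 0

0


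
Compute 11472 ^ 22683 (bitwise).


0b10110011010000 ^ 0b101100010011011 = 0b111010001001011 = 29771

29771


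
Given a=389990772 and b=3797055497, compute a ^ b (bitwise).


389990772 ^ 3797055497 = 4117541245

4117541245


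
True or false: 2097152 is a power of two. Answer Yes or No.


0b1000000000000000000000. Only one bit set => Yes

Yes


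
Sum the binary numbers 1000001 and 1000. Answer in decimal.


1000001 + 1000 = 1001001 = 73

73


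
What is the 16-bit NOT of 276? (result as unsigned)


~0b100010100 = 0b1111111011101011 = 65259 (16-bit unsigned)

65259


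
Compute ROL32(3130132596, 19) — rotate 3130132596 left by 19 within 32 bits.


Rotate 0b10111010100100100000100001110100 left by 19 (32-bit) = 0b1000011101001011101010010010000 = 1134941328

1134941328


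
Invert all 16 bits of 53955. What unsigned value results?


53955 ^ 65535 = 11580

11580


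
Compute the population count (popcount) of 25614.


0b110010000001110 has 6 set bits

6


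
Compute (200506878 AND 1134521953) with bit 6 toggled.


Step 1: 200506878 & 1134521953 = 59993184
Step 2: 59993184 ^ (1 << 6) = 59993184 ^ 64 = 59993120

59993120


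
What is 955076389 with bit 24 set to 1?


955076389 | (1 << 24) = 955076389 | 16777216 = 971853605

971853605


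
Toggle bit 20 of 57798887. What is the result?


57798887 ^ (1 << 20) = 57798887 ^ 1048576 = 56750311

56750311


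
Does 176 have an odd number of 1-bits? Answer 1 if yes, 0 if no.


0b10110000 has 3 ones => parity 1

1


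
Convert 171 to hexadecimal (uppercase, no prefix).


171 = AB hex

AB


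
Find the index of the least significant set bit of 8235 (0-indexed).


0b10000000101011. Lowest set bit at position 0

0


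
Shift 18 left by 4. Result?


0b10010 << 4 = 0b100100000 = 288

288


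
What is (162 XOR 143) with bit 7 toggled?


Step 1: 162 ^ 143 = 45
Step 2: 45 ^ (1 << 7) = 45 ^ 128 = 173

173


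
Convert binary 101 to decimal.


101 in decimal = 5

5


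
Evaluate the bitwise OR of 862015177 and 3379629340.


0b110011011000010100111011001001 | 0b11001001011100010000110100011100 = 0b11111011011100010100111111011101 = 4218507229

4218507229


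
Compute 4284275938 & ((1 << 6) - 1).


4284275938 & 63 = 34

34


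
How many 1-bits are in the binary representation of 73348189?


0b100010111110011010001011101 has 15 set bits

15


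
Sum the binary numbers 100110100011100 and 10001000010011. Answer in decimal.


100110100011100 + 10001000010011 = 110111100101111 = 28463

28463


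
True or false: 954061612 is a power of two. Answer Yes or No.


0b111000110111011101001100101100. Multiple bits set => No

No


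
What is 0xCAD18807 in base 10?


CAD18807 hex = 3402729479 decimal

3402729479


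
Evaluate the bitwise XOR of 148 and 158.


0b10010100 ^ 0b10011110 = 0b1010 = 10

10


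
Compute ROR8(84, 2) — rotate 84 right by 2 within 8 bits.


Rotate 0b1010100 right by 2 (8-bit) = 0b10101 = 21

21


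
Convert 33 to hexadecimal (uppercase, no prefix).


33 = 21 hex

21


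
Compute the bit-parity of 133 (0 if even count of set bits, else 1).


0b10000101 has 3 ones => parity 1

1


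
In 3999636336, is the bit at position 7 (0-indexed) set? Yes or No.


0b11101110011001011001101101110000, bit 7 = 0. No

No


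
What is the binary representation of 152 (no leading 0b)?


152 = 10011000 in binary

10011000


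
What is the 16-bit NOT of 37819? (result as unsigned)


~0b1001001110111011 = 0b110110001000100 = 27716 (16-bit unsigned)

27716


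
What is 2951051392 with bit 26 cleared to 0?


2951051392 & ~(1 << 26) = 2883942528

2883942528


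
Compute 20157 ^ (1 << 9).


20157 ^ (1 << 9) = 20157 ^ 512 = 19645

19645


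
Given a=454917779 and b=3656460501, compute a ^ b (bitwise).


454917779 ^ 3656460501 = 3270268486

3270268486


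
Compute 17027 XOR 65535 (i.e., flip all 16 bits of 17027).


17027 ^ 65535 = 48508

48508


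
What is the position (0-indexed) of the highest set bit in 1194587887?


0b1000111001100111111011011101111. Highest set bit at position 30

30


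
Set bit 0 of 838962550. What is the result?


838962550 | (1 << 0) = 838962550 | 1 = 838962551

838962551


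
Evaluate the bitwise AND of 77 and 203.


0b1001101 & 0b11001011 = 0b1001001 = 73

73


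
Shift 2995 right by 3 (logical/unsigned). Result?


0b101110110011 >> 3 = 0b101110110 = 374

374


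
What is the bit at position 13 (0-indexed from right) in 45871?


0b1011001100101111, position 13 = 1

1


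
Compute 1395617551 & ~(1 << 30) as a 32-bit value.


1395617551 & ~(1 << 30) = 321875727

321875727


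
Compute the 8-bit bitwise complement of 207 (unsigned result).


~0b11001111 = 0b110000 = 48 (8-bit unsigned)

48


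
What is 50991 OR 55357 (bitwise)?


0b1100011100101111 | 0b1101100000111101 = 0b1101111100111111 = 57151

57151


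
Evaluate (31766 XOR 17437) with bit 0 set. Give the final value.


Step 1: 31766 ^ 17437 = 14347
Step 2: 14347 | (1 << 0) = 14347 | 1 = 14347

14347


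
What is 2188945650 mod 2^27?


2188945650 & 134217727 = 41462002

41462002


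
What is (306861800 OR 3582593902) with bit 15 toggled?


Step 1: 306861800 | 3582593902 = 3620364270
Step 2: 3620364270 ^ (1 << 15) = 3620364270 ^ 32768 = 3620397038

3620397038


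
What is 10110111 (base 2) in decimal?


10110111 in decimal = 183

183


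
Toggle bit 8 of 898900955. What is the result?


898900955 ^ (1 << 8) = 898900955 ^ 256 = 898900699

898900699


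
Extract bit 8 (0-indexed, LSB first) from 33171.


0b1000000110010011, position 8 = 1

1


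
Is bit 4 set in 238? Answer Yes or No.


0b11101110, bit 4 = 0. No

No


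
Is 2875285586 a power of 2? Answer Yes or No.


0b10101011011000010110000001010010. Multiple bits set => No

No


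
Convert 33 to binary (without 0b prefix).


33 = 100001 in binary

100001


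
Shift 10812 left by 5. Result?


0b10101000111100 << 5 = 0b1010100011110000000 = 345984

345984


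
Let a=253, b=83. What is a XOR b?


253 ^ 83 = 174

174


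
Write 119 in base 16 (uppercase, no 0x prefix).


119 = 77 hex

77


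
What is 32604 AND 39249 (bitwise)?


0b111111101011100 & 0b1001100101010001 = 0b1100101010000 = 6480

6480


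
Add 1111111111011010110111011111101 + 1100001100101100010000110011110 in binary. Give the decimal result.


1111111111011010110111011111101 + 1100001100101100010000110011110 = 11100001100000111001000010011011 = 3783495835

3783495835


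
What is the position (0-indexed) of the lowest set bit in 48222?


0b1011110001011110. Lowest set bit at position 1

1


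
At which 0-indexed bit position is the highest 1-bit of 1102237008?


0b1000001101100101100110101010000. Highest set bit at position 30

30


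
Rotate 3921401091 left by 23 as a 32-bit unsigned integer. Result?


Rotate 0b11101001101110111101010100000011 left by 23 (32-bit) = 0b10000001111101001101110111101010 = 2180308458

2180308458


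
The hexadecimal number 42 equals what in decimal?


42 hex = 66 decimal

66


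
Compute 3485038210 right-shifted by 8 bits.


0b11001111101110010111011010000010 >> 8 = 0b110011111011100101110110 = 13613430

13613430


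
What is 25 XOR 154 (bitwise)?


0b11001 ^ 0b10011010 = 0b10000011 = 131

131


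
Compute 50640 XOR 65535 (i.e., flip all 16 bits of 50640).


50640 ^ 65535 = 14895

14895


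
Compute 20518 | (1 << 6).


20518 | (1 << 6) = 20518 | 64 = 20582

20582


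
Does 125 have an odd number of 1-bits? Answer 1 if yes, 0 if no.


0b1111101 has 6 ones => parity 0

0


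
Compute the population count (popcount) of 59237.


0b1110011101100101 has 10 set bits

10


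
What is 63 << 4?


0b111111 << 4 = 0b1111110000 = 1008

1008


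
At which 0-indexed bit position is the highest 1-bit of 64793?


0b1111110100011001. Highest set bit at position 15

15


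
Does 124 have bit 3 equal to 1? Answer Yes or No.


0b1111100, bit 3 = 1. Yes

Yes


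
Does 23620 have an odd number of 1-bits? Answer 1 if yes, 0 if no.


0b101110001000100 has 6 ones => parity 0

0


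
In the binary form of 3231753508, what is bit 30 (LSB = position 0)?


0b11000000101000001010010100100100, position 30 = 1

1


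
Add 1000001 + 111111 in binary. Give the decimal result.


1000001 + 111111 = 10000000 = 128

128


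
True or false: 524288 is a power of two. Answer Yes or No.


0b10000000000000000000. Only one bit set => Yes

Yes


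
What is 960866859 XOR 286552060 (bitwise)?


0b111001010001011010101000101011 ^ 0b10001000101000110111111111100 = 0b101000010100011100010111010111 = 676447703

676447703


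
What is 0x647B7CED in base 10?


647B7CED hex = 1685814509 decimal

1685814509


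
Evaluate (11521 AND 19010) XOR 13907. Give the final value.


Step 1: 11521 & 19010 = 2048
Step 2: 2048 ^ 13907 = 15955

15955


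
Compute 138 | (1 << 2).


138 | (1 << 2) = 138 | 4 = 142

142


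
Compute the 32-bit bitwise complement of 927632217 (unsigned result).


~0b110111010010101000101101011001 = 0b11001000101101010111010010100110 = 3367335078 (32-bit unsigned)

3367335078


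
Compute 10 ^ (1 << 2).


10 ^ (1 << 2) = 10 ^ 4 = 14

14


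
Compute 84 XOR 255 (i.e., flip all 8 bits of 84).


84 ^ 255 = 171

171


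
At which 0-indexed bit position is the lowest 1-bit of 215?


0b11010111. Lowest set bit at position 0

0


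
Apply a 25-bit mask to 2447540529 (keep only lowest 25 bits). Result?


2447540529 & 33554431 = 31621425

31621425


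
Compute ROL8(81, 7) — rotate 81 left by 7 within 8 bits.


Rotate 0b1010001 left by 7 (8-bit) = 0b10101000 = 168

168


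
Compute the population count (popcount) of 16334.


0b11111111001110 has 11 set bits

11


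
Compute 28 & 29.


0b11100 & 0b11101 = 0b11100 = 28

28


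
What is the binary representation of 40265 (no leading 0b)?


40265 = 1001110101001001 in binary

1001110101001001


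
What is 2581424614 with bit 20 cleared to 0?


2581424614 & ~(1 << 20) = 2580376038

2580376038


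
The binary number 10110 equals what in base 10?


10110 in decimal = 22

22


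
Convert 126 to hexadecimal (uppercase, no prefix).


126 = 7E hex

7E


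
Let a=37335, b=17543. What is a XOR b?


37335 ^ 17543 = 54608

54608


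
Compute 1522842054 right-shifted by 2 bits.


0b1011010110001001011100111000110 >> 2 = 0b10110101100010010111001110001 = 380710513

380710513


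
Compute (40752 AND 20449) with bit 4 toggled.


Step 1: 40752 & 20449 = 3872
Step 2: 3872 ^ (1 << 4) = 3872 ^ 16 = 3888

3888


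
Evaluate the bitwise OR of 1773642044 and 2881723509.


0b1101001101101111010000100111100 | 0b10101011110000111001110001110101 = 0b11101011111101111011110101111101 = 3958881661

3958881661


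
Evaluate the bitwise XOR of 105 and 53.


0b1101001 ^ 0b110101 = 0b1011100 = 92

92


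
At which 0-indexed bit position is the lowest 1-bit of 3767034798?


0b11100000100010000110001110101110. Lowest set bit at position 1

1


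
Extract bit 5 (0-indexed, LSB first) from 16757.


0b100000101110101, position 5 = 1

1


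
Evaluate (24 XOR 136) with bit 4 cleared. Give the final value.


Step 1: 24 ^ 136 = 144
Step 2: 144 & ~(1 << 4) = 128

128


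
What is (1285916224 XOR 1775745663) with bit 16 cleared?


Step 1: 1285916224 ^ 1775745663 = 628243519
Step 2: 628243519 & ~(1 << 16) = 628243519

628243519


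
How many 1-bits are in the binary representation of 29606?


0b111001110100110 has 9 set bits

9


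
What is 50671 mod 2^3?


50671 & 7 = 7

7


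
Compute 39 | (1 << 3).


39 | (1 << 3) = 39 | 8 = 47

47


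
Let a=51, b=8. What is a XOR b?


51 ^ 8 = 59

59


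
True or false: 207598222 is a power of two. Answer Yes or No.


0b1100010111111011001010001110. Multiple bits set => No

No


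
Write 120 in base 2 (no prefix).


120 = 1111000 in binary

1111000


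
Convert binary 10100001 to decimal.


10100001 in decimal = 161

161


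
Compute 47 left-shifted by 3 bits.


0b101111 << 3 = 0b101111000 = 376

376


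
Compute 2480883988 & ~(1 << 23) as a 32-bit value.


2480883988 & ~(1 << 23) = 2472495380

2472495380


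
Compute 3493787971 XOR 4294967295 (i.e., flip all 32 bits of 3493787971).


3493787971 ^ 4294967295 = 801179324

801179324


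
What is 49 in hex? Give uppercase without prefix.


49 = 31 hex

31


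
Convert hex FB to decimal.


FB hex = 251 decimal

251


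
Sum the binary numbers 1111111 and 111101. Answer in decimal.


1111111 + 111101 = 10111100 = 188

188


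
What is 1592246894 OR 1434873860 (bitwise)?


0b1011110111001111100001001101110 | 0b1010101100001100111000000000100 = 0b1011111111001111111001001101110 = 1609036398

1609036398


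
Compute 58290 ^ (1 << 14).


58290 ^ (1 << 14) = 58290 ^ 16384 = 41906

41906


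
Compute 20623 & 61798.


0b101000010001111 & 0b1111000101100110 = 0b101000000000110 = 20486

20486


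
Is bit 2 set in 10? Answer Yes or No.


0b1010, bit 2 = 0. No

No


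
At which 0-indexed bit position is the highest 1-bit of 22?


0b10110. Highest set bit at position 4

4


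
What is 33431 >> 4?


0b1000001010010111 >> 4 = 0b100000101001 = 2089

2089


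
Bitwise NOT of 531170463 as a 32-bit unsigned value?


~0b11111101010010000010010011111 = 0b11100000010101101111101101100000 = 3763796832 (32-bit unsigned)

3763796832


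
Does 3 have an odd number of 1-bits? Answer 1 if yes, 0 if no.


0b11 has 2 ones => parity 0

0


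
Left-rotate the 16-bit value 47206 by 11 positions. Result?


Rotate 0b1011100001100110 left by 11 (16-bit) = 0b11010111000011 = 13763

13763


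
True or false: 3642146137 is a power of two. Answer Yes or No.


0b11011001000101101011110101011001. Multiple bits set => No

No


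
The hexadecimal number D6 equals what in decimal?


D6 hex = 214 decimal

214


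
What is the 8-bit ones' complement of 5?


5 ^ 255 = 250

250


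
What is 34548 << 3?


0b1000011011110100 << 3 = 0b1000011011110100000 = 276384

276384


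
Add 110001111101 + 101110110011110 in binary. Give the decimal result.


110001111101 + 101110110011110 = 110101000011011 = 27163

27163


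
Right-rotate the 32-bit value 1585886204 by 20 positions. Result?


Rotate 0b1011110100001101011001111111100 right by 20 (32-bit) = 0b1101011001111111100010111101000 = 1799341544

1799341544


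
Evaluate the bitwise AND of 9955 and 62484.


0b10011011100011 & 0b1111010000010100 = 0b10010000000000 = 9216

9216
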